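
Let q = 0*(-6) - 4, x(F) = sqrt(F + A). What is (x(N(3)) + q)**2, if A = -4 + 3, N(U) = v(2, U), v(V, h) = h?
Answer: (4 - sqrt(2))**2 ≈ 6.6863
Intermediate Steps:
N(U) = U
A = -1
x(F) = sqrt(-1 + F) (x(F) = sqrt(F - 1) = sqrt(-1 + F))
q = -4 (q = 0 - 4 = -4)
(x(N(3)) + q)**2 = (sqrt(-1 + 3) - 4)**2 = (sqrt(2) - 4)**2 = (-4 + sqrt(2))**2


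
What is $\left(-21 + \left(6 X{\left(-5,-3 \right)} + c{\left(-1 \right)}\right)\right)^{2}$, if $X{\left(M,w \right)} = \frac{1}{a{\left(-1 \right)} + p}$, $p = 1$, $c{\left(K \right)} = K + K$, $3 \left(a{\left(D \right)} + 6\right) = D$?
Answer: $\frac{37249}{64} \approx 582.02$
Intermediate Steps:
$a{\left(D \right)} = -6 + \frac{D}{3}$
$c{\left(K \right)} = 2 K$
$X{\left(M,w \right)} = - \frac{3}{16}$ ($X{\left(M,w \right)} = \frac{1}{\left(-6 + \frac{1}{3} \left(-1\right)\right) + 1} = \frac{1}{\left(-6 - \frac{1}{3}\right) + 1} = \frac{1}{- \frac{19}{3} + 1} = \frac{1}{- \frac{16}{3}} = - \frac{3}{16}$)
$\left(-21 + \left(6 X{\left(-5,-3 \right)} + c{\left(-1 \right)}\right)\right)^{2} = \left(-21 + \left(6 \left(- \frac{3}{16}\right) + 2 \left(-1\right)\right)\right)^{2} = \left(-21 - \frac{25}{8}\right)^{2} = \left(- \frac{193}{8}\right)^{2} = \frac{37249}{64}$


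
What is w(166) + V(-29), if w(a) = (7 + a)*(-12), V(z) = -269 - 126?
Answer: -2471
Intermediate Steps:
V(z) = -395
w(a) = -84 - 12*a
w(166) + V(-29) = (-84 - 12*166) - 395 = (-84 - 1992) - 395 = -2076 - 395 = -2471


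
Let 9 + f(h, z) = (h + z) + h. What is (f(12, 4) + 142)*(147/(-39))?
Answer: -7889/13 ≈ -606.85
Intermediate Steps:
f(h, z) = -9 + z + 2*h (f(h, z) = -9 + ((h + z) + h) = -9 + (z + 2*h) = -9 + z + 2*h)
(f(12, 4) + 142)*(147/(-39)) = ((-9 + 4 + 2*12) + 142)*(147/(-39)) = ((-9 + 4 + 24) + 142)*(147*(-1/39)) = (19 + 142)*(-49/13) = 161*(-49/13) = -7889/13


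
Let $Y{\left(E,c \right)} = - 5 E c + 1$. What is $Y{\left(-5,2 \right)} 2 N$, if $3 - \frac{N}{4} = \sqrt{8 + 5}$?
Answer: $1224 - 408 \sqrt{13} \approx -247.06$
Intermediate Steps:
$Y{\left(E,c \right)} = 1 - 5 E c$ ($Y{\left(E,c \right)} = - 5 E c + 1 = 1 - 5 E c$)
$N = 12 - 4 \sqrt{13}$ ($N = 12 - 4 \sqrt{8 + 5} = 12 - 4 \sqrt{13} \approx -2.4222$)
$Y{\left(-5,2 \right)} 2 N = \left(1 - \left(-25\right) 2\right) 2 \left(12 - 4 \sqrt{13}\right) = \left(1 + 50\right) 2 \left(12 - 4 \sqrt{13}\right) = 51 \cdot 2 \left(12 - 4 \sqrt{13}\right) = 102 \left(12 - 4 \sqrt{13}\right) = 1224 - 408 \sqrt{13}$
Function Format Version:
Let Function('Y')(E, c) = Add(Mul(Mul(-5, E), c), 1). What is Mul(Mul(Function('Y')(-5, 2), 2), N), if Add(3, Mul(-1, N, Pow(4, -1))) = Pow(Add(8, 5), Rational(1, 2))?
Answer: Add(1224, Mul(-408, Pow(13, Rational(1, 2)))) ≈ -247.06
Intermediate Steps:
Function('Y')(E, c) = Add(1, Mul(-5, E, c)) (Function('Y')(E, c) = Add(Mul(-5, E, c), 1) = Add(1, Mul(-5, E, c)))
N = Add(12, Mul(-4, Pow(13, Rational(1, 2)))) (N = Add(12, Mul(-4, Pow(Add(8, 5), Rational(1, 2)))) = Add(12, Mul(-4, Pow(13, Rational(1, 2)))) ≈ -2.4222)
Mul(Mul(Function('Y')(-5, 2), 2), N) = Mul(Mul(Add(1, Mul(-5, -5, 2)), 2), Add(12, Mul(-4, Pow(13, Rational(1, 2))))) = Mul(Mul(Add(1, 50), 2), Add(12, Mul(-4, Pow(13, Rational(1, 2))))) = Mul(Mul(51, 2), Add(12, Mul(-4, Pow(13, Rational(1, 2))))) = Mul(102, Add(12, Mul(-4, Pow(13, Rational(1, 2))))) = Add(1224, Mul(-408, Pow(13, Rational(1, 2))))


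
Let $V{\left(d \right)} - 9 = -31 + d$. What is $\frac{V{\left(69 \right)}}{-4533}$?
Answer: $- \frac{47}{4533} \approx -0.010368$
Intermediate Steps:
$V{\left(d \right)} = -22 + d$ ($V{\left(d \right)} = 9 + \left(-31 + d\right) = -22 + d$)
$\frac{V{\left(69 \right)}}{-4533} = \frac{-22 + 69}{-4533} = 47 \left(- \frac{1}{4533}\right) = - \frac{47}{4533}$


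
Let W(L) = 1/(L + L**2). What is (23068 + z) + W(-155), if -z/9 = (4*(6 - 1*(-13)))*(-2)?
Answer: 583287321/23870 ≈ 24436.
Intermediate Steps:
z = 1368 (z = -9*4*(6 - 1*(-13))*(-2) = -9*4*(6 + 13)*(-2) = -9*4*19*(-2) = -684*(-2) = -9*(-152) = 1368)
(23068 + z) + W(-155) = (23068 + 1368) + 1/((-155)*(1 - 155)) = 24436 - 1/155/(-154) = 24436 - 1/155*(-1/154) = 24436 + 1/23870 = 583287321/23870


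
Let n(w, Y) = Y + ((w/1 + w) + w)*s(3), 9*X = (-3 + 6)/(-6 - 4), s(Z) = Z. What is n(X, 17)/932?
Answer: 167/9320 ≈ 0.017918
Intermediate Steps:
X = -1/30 (X = ((-3 + 6)/(-6 - 4))/9 = (3/(-10))/9 = (3*(-⅒))/9 = (⅑)*(-3/10) = -1/30 ≈ -0.033333)
n(w, Y) = Y + 9*w (n(w, Y) = Y + ((w/1 + w) + w)*3 = Y + ((w*1 + w) + w)*3 = Y + ((w + w) + w)*3 = Y + (2*w + w)*3 = Y + (3*w)*3 = Y + 9*w)
n(X, 17)/932 = (17 + 9*(-1/30))/932 = (17 - 3/10)*(1/932) = (167/10)*(1/932) = 167/9320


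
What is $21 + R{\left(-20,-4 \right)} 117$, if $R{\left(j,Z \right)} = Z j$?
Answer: $9381$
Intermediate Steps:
$21 + R{\left(-20,-4 \right)} 117 = 21 + \left(-4\right) \left(-20\right) 117 = 21 + 80 \cdot 117 = 21 + 9360 = 9381$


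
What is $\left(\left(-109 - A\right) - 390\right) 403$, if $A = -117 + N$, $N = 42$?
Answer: $-170872$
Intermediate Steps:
$A = -75$ ($A = -117 + 42 = -75$)
$\left(\left(-109 - A\right) - 390\right) 403 = \left(\left(-109 - -75\right) - 390\right) 403 = \left(\left(-109 + 75\right) - 390\right) 403 = \left(-34 - 390\right) 403 = \left(-424\right) 403 = -170872$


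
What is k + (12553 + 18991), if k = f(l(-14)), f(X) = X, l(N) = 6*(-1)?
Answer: 31538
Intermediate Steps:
l(N) = -6
k = -6
k + (12553 + 18991) = -6 + (12553 + 18991) = -6 + 31544 = 31538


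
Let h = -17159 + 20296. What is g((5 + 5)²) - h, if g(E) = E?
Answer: -3037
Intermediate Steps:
h = 3137
g((5 + 5)²) - h = (5 + 5)² - 1*3137 = 10² - 3137 = 100 - 3137 = -3037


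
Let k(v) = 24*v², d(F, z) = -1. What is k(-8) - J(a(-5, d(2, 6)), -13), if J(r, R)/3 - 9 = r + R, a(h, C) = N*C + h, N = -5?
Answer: 1548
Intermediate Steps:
a(h, C) = h - 5*C (a(h, C) = -5*C + h = h - 5*C)
J(r, R) = 27 + 3*R + 3*r (J(r, R) = 27 + 3*(r + R) = 27 + 3*(R + r) = 27 + (3*R + 3*r) = 27 + 3*R + 3*r)
k(-8) - J(a(-5, d(2, 6)), -13) = 24*(-8)² - (27 + 3*(-13) + 3*(-5 - 5*(-1))) = 24*64 - (27 - 39 + 3*(-5 + 5)) = 1536 - (27 - 39 + 3*0) = 1536 - (27 - 39 + 0) = 1536 - 1*(-12) = 1536 + 12 = 1548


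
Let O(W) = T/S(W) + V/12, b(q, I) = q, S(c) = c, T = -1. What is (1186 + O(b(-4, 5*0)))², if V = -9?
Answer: 5621641/4 ≈ 1.4054e+6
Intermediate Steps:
O(W) = -¾ - 1/W (O(W) = -1/W - 9/12 = -1/W - 9*1/12 = -1/W - ¾ = -¾ - 1/W)
(1186 + O(b(-4, 5*0)))² = (1186 + (-¾ - 1/(-4)))² = (1186 + (-¾ - 1*(-¼)))² = (1186 + (-¾ + ¼))² = (1186 - ½)² = (2371/2)² = 5621641/4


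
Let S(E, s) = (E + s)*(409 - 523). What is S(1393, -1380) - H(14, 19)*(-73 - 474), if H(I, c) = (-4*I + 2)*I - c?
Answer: -425407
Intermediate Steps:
S(E, s) = -114*E - 114*s (S(E, s) = (E + s)*(-114) = -114*E - 114*s)
H(I, c) = -c + I*(2 - 4*I) (H(I, c) = (2 - 4*I)*I - c = I*(2 - 4*I) - c = -c + I*(2 - 4*I))
S(1393, -1380) - H(14, 19)*(-73 - 474) = (-114*1393 - 114*(-1380)) - (-1*19 - 4*14**2 + 2*14)*(-73 - 474) = (-158802 + 157320) - (-19 - 4*196 + 28)*(-547) = -1482 - (-19 - 784 + 28)*(-547) = -1482 - (-775)*(-547) = -1482 - 1*423925 = -1482 - 423925 = -425407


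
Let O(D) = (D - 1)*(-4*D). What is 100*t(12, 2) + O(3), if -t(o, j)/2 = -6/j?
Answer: 576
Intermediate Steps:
O(D) = -4*D*(-1 + D) (O(D) = (-1 + D)*(-4*D) = -4*D*(-1 + D))
t(o, j) = 12/j (t(o, j) = -(-12)/j = 12/j)
100*t(12, 2) + O(3) = 100*(12/2) + 4*3*(1 - 1*3) = 100*(12*(½)) + 4*3*(1 - 3) = 100*6 + 4*3*(-2) = 600 - 24 = 576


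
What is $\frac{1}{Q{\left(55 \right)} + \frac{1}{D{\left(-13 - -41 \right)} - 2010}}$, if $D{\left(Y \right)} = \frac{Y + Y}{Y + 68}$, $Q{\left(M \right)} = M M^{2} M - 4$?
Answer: $\frac{24113}{220648924161} \approx 1.0928 \cdot 10^{-7}$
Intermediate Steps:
$Q{\left(M \right)} = -4 + M^{4}$ ($Q{\left(M \right)} = M^{3} M - 4 = M^{4} - 4 = -4 + M^{4}$)
$D{\left(Y \right)} = \frac{2 Y}{68 + Y}$
$\frac{1}{Q{\left(55 \right)} + \frac{1}{D{\left(-13 - -41 \right)} - 2010}} = \frac{1}{\left(-4 + 55^{4}\right) + \frac{1}{\frac{2 \left(-13 - -41\right)}{68 - -28} - 2010}} = \frac{1}{\left(-4 + 9150625\right) + \frac{1}{\frac{2 \left(-13 + 41\right)}{68 + \left(-13 + 41\right)} - 2010}} = \frac{1}{9150621 + \frac{1}{2 \cdot 28 \frac{1}{68 + 28} - 2010}} = \frac{1}{9150621 + \frac{1}{2 \cdot 28 \cdot \frac{1}{96} - 2010}} = \frac{1}{9150621 + \frac{1}{\frac{7}{12} - 2010}} = \frac{1}{9150621 + \frac{1}{- \frac{24113}{12}}} = \frac{1}{9150621 - \frac{12}{24113}} = \frac{1}{\frac{220648924161}{24113}} = \frac{24113}{220648924161}$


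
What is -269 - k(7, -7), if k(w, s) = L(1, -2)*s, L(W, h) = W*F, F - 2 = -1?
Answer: -262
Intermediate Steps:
F = 1 (F = 2 - 1 = 1)
L(W, h) = W (L(W, h) = W*1 = W)
k(w, s) = s (k(w, s) = 1*s = s)
-269 - k(7, -7) = -269 - 1*(-7) = -269 + 7 = -262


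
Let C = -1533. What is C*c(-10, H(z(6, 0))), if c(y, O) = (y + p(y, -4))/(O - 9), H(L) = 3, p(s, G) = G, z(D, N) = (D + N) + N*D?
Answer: -3577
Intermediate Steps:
z(D, N) = D + N + D*N (z(D, N) = (D + N) + D*N = D + N + D*N)
c(y, O) = (-4 + y)/(-9 + O) (c(y, O) = (y - 4)/(O - 9) = (-4 + y)/(-9 + O))
C*c(-10, H(z(6, 0))) = -1533*(-4 - 10)/(-9 + 3) = -1533*(-14)/(-6) = -(-511)*(-14)/2 = -1533*7/3 = -3577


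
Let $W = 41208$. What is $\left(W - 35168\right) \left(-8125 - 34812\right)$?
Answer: $-259339480$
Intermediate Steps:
$\left(W - 35168\right) \left(-8125 - 34812\right) = \left(41208 - 35168\right) \left(-8125 - 34812\right) = 6040 \left(-42937\right) = -259339480$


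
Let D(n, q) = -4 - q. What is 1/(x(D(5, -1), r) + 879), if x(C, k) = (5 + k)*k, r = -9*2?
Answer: 1/1113 ≈ 0.00089847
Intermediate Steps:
r = -18
x(C, k) = k*(5 + k)
1/(x(D(5, -1), r) + 879) = 1/(-18*(5 - 18) + 879) = 1/(-18*(-13) + 879) = 1/(234 + 879) = 1/1113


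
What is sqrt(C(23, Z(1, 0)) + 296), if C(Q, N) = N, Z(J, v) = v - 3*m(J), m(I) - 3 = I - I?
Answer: sqrt(287) ≈ 16.941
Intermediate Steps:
m(I) = 3 (m(I) = 3 + (I - I) = 3 + 0 = 3)
Z(J, v) = -9 + v (Z(J, v) = v - 3*3 = v - 9 = -9 + v)
sqrt(C(23, Z(1, 0)) + 296) = sqrt((-9 + 0) + 296) = sqrt(-9 + 296) = sqrt(287)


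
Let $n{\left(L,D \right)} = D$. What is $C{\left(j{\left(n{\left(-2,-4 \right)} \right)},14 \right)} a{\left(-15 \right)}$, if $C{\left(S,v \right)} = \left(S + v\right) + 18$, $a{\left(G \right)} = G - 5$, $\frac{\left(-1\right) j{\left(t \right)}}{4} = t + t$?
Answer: $-1280$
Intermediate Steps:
$j{\left(t \right)} = - 8 t$ ($j{\left(t \right)} = - 4 \left(t + t\right) = - 4 \cdot 2 t = - 8 t$)
$a{\left(G \right)} = -5 + G$
$C{\left(S,v \right)} = 18 + S + v$
$C{\left(j{\left(n{\left(-2,-4 \right)} \right)},14 \right)} a{\left(-15 \right)} = \left(18 - -32 + 14\right) \left(-5 - 15\right) = \left(18 + 32 + 14\right) \left(-20\right) = 64 \left(-20\right) = -1280$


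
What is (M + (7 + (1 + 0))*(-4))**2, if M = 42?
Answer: 100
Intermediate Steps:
(M + (7 + (1 + 0))*(-4))**2 = (42 + (7 + (1 + 0))*(-4))**2 = (42 + (7 + 1)*(-4))**2 = (42 + 8*(-4))**2 = (42 - 32)**2 = 10**2 = 100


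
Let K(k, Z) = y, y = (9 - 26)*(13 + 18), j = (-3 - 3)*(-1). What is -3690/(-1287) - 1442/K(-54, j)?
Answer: 422276/75361 ≈ 5.6034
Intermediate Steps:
j = 6 (j = -6*(-1) = 6)
y = -527 (y = -17*31 = -527)
K(k, Z) = -527
-3690/(-1287) - 1442/K(-54, j) = -3690/(-1287) - 1442/(-527) = -3690*(-1/1287) - 1442*(-1/527) = 410/143 + 1442/527 = 422276/75361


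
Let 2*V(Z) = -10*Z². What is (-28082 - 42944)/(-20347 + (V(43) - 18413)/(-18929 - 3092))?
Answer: 1564063546/448033629 ≈ 3.4910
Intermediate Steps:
V(Z) = -5*Z² (V(Z) = (-10*Z²)/2 = -5*Z²)
(-28082 - 42944)/(-20347 + (V(43) - 18413)/(-18929 - 3092)) = (-28082 - 42944)/(-20347 + (-5*43² - 18413)/(-18929 - 3092)) = -71026/(-20347 + (-5*1849 - 18413)/(-22021)) = -71026/(-20347 + (-9245 - 18413)*(-1/22021)) = -71026/(-20347 - 27658*(-1/22021)) = -71026/(-20347 + 27658/22021) = -71026/(-448033629/22021) = -71026*(-22021/448033629) = 1564063546/448033629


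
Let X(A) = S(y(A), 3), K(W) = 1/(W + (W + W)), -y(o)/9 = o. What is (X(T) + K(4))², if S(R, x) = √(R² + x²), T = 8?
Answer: 747793/144 + √577/2 ≈ 5205.0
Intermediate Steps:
y(o) = -9*o
K(W) = 1/(3*W) (K(W) = 1/(W + 2*W) = 1/(3*W))
X(A) = √(9 + 81*A²) (X(A) = √((-9*A)² + 3²) = √(81*A² + 9) = √(9 + 81*A²))
(X(T) + K(4))² = (3*√(1 + 9*8²) + (⅓)/4)² = (3*√(1 + 9*64) + (⅓)*(¼))² = (3*√(1 + 576) + 1/12)² = (3*√577 + 1/12)² = (1/12 + 3*√577)²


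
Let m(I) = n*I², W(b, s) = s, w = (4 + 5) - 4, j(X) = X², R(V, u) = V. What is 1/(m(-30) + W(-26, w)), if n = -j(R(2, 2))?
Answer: -1/3595 ≈ -0.00027816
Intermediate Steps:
w = 5 (w = 9 - 4 = 5)
n = -4 (n = -1*2² = -1*4 = -4)
m(I) = -4*I²
1/(m(-30) + W(-26, w)) = 1/(-4*(-30)² + 5) = 1/(-4*900 + 5) = 1/(-3600 + 5) = 1/(-3595) = -1/3595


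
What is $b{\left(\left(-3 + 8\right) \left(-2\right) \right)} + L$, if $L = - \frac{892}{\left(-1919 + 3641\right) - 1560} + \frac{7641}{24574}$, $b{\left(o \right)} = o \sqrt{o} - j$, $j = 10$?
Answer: $- \frac{30246023}{1990494} - 10 i \sqrt{10} \approx -15.195 - 31.623 i$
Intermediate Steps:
$b{\left(o \right)} = -10 + o^{\frac{3}{2}}$ ($b{\left(o \right)} = o \sqrt{o} - 10 = o^{\frac{3}{2}} - 10 = -10 + o^{\frac{3}{2}}$)
$L = - \frac{10341083}{1990494}$ ($L = - \frac{892}{1722 - 1560} + 7641 \cdot \frac{1}{24574} = - \frac{892}{162} + \frac{7641}{24574} = \left(-892\right) \frac{1}{162} + \frac{7641}{24574} = - \frac{446}{81} + \frac{7641}{24574} = - \frac{10341083}{1990494} \approx -5.1952$)
$b{\left(\left(-3 + 8\right) \left(-2\right) \right)} + L = \left(-10 + \left(\left(-3 + 8\right) \left(-2\right)\right)^{\frac{3}{2}}\right) - \frac{10341083}{1990494} = \left(-10 + \left(5 \left(-2\right)\right)^{\frac{3}{2}}\right) - \frac{10341083}{1990494} = \left(-10 + \left(-10\right)^{\frac{3}{2}}\right) - \frac{10341083}{1990494} = \left(-10 - 10 i \sqrt{10}\right) - \frac{10341083}{1990494} = - \frac{30246023}{1990494} - 10 i \sqrt{10}$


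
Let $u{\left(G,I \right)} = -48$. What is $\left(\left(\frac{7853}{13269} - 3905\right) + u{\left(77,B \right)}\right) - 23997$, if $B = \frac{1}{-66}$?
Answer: $- \frac{370860697}{13269} \approx -27949.0$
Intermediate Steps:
$B = - \frac{1}{66} \approx -0.015152$
$\left(\left(\frac{7853}{13269} - 3905\right) + u{\left(77,B \right)}\right) - 23997 = \left(\left(\frac{7853}{13269} - 3905\right) - 48\right) - 23997 = \left(- \frac{51807592}{13269} - 48\right) - 23997 = - \frac{52444504}{13269} - 23997 = - \frac{370860697}{13269}$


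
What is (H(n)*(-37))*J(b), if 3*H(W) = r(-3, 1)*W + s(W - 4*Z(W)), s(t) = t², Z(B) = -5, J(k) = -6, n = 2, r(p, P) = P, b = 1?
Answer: 35964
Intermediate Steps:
H(W) = W/3 + (20 + W)²/3 (H(W) = (1*W + (W - 4*(-5))²)/3 = (W + (W + 20)²)/3 = (W + (20 + W)²)/3 = W/3 + (20 + W)²/3)
(H(n)*(-37))*J(b) = (((⅓)*2 + (20 + 2)²/3)*(-37))*(-6) = ((⅔ + (⅓)*22²)*(-37))*(-6) = ((⅔ + (⅓)*484)*(-37))*(-6) = ((⅔ + 484/3)*(-37))*(-6) = (162*(-37))*(-6) = -5994*(-6) = 35964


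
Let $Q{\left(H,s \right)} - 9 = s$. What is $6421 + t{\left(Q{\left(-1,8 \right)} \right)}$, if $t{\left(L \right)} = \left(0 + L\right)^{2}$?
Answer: $6710$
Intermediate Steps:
$Q{\left(H,s \right)} = 9 + s$
$t{\left(L \right)} = L^{2}$
$6421 + t{\left(Q{\left(-1,8 \right)} \right)} = 6421 + \left(9 + 8\right)^{2} = 6421 + 17^{2} = 6421 + 289 = 6710$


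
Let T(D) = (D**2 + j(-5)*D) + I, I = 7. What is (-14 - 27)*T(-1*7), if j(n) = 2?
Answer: -1722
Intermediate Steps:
T(D) = 7 + D**2 + 2*D (T(D) = (D**2 + 2*D) + 7 = 7 + D**2 + 2*D)
(-14 - 27)*T(-1*7) = (-14 - 27)*(7 + (-1*7)**2 + 2*(-1*7)) = -41*(7 + (-7)**2 + 2*(-7)) = -41*(7 + 49 - 14) = -41*42 = -1722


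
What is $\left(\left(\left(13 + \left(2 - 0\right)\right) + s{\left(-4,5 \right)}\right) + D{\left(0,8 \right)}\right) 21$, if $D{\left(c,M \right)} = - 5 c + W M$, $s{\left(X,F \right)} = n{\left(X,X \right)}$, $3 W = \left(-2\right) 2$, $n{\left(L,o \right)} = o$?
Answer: $7$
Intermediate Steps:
$W = - \frac{4}{3}$ ($W = \frac{\left(-2\right) 2}{3} = \frac{1}{3} \left(-4\right) = - \frac{4}{3} \approx -1.3333$)
$s{\left(X,F \right)} = X$
$D{\left(c,M \right)} = - 5 c - \frac{4 M}{3}$
$\left(\left(\left(13 + \left(2 - 0\right)\right) + s{\left(-4,5 \right)}\right) + D{\left(0,8 \right)}\right) 21 = \left(\left(\left(13 + \left(2 - 0\right)\right) - 4\right) - \frac{32}{3}\right) 21 = \left(\left(\left(13 + \left(2 + 0\right)\right) - 4\right) + \left(0 - \frac{32}{3}\right)\right) 21 = \left(\left(\left(13 + 2\right) - 4\right) - \frac{32}{3}\right) 21 = \left(\left(15 - 4\right) - \frac{32}{3}\right) 21 = \left(11 - \frac{32}{3}\right) 21 = \frac{1}{3} \cdot 21 = 7$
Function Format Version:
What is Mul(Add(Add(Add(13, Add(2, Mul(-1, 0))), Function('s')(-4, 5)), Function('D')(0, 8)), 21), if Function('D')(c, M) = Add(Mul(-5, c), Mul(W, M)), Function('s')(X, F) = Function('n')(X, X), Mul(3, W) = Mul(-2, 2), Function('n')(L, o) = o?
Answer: 7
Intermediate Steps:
W = Rational(-4, 3) (W = Mul(Rational(1, 3), Mul(-2, 2)) = Mul(Rational(1, 3), -4) = Rational(-4, 3) ≈ -1.3333)
Function('s')(X, F) = X
Function('D')(c, M) = Add(Mul(-5, c), Mul(Rational(-4, 3), M))
Mul(Add(Add(Add(13, Add(2, Mul(-1, 0))), Function('s')(-4, 5)), Function('D')(0, 8)), 21) = Mul(Add(Add(Add(13, Add(2, Mul(-1, 0))), -4), Add(Mul(-5, 0), Mul(Rational(-4, 3), 8))), 21) = Mul(Add(Add(Add(13, Add(2, 0)), -4), Add(0, Rational(-32, 3))), 21) = Mul(Add(Add(Add(13, 2), -4), Rational(-32, 3)), 21) = Mul(Add(Add(15, -4), Rational(-32, 3)), 21) = Mul(Add(11, Rational(-32, 3)), 21) = Mul(Rational(1, 3), 21) = 7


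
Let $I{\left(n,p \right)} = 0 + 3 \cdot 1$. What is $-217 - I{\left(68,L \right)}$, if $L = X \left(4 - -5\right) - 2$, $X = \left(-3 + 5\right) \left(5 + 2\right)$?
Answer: $-220$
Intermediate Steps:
$X = 14$ ($X = 2 \cdot 7 = 14$)
$L = 124$ ($L = 14 \left(4 - -5\right) - 2 = 14 \left(4 + 5\right) - 2 = 14 \cdot 9 - 2 = 126 - 2 = 124$)
$I{\left(n,p \right)} = 3$ ($I{\left(n,p \right)} = 0 + 3 = 3$)
$-217 - I{\left(68,L \right)} = -217 - 3 = -220$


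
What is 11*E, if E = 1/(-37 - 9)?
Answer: -11/46 ≈ -0.23913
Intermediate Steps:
E = -1/46 (E = 1/(-46) = -1/46 ≈ -0.021739)
11*E = 11*(-1/46) = -11/46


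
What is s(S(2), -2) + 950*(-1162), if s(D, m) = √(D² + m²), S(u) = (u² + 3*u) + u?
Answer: -1103900 + 2*√37 ≈ -1.1039e+6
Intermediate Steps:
S(u) = u² + 4*u
s(S(2), -2) + 950*(-1162) = √((2*(4 + 2))² + (-2)²) + 950*(-1162) = √((2*6)² + 4) - 1103900 = √(12² + 4) - 1103900 = √(144 + 4) - 1103900 = √148 - 1103900 = 2*√37 - 1103900 = -1103900 + 2*√37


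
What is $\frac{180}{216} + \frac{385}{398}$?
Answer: $\frac{1075}{597} \approx 1.8007$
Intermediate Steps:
$\frac{180}{216} + \frac{385}{398} = 180 \cdot \frac{1}{216} + 385 \cdot \frac{1}{398} = \frac{5}{6} + \frac{385}{398} = \frac{1075}{597}$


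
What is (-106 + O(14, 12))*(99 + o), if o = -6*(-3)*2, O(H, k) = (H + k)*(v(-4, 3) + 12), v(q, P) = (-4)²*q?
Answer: -196830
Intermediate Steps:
v(q, P) = 16*q
O(H, k) = -52*H - 52*k (O(H, k) = (H + k)*(16*(-4) + 12) = (H + k)*(-64 + 12) = (H + k)*(-52) = -52*H - 52*k)
o = 36 (o = 18*2 = 36)
(-106 + O(14, 12))*(99 + o) = (-106 + (-52*14 - 52*12))*(99 + 36) = (-106 + (-728 - 624))*135 = (-106 - 1352)*135 = -1458*135 = -196830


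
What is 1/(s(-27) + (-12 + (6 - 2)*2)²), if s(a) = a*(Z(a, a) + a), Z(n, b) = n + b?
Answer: 1/2203 ≈ 0.00045393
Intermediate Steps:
Z(n, b) = b + n
s(a) = 3*a² (s(a) = a*((a + a) + a) = a*(2*a + a) = a*(3*a) = 3*a²)
1/(s(-27) + (-12 + (6 - 2)*2)²) = 1/(3*(-27)² + (-12 + (6 - 2)*2)²) = 1/(3*729 + (-12 + 4*2)²) = 1/(2187 + (-12 + 8)²) = 1/(2187 + (-4)²) = 1/(2187 + 16) = 1/2203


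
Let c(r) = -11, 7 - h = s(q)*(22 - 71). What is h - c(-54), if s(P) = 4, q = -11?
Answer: 214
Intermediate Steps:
h = 203 (h = 7 - 4*(22 - 71) = 7 - 4*(-49) = 7 - 1*(-196) = 7 + 196 = 203)
h - c(-54) = 203 - 1*(-11) = 203 + 11 = 214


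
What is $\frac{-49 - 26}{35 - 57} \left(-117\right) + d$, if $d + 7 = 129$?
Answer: $- \frac{6091}{22} \approx -276.86$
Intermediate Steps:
$d = 122$ ($d = -7 + 129 = 122$)
$\frac{-49 - 26}{35 - 57} \left(-117\right) + d = \frac{-49 - 26}{35 - 57} \left(-117\right) + 122 = - \frac{75}{-22} \left(-117\right) + 122 = \left(-75\right) \left(- \frac{1}{22}\right) \left(-117\right) + 122 = \frac{75}{22} \left(-117\right) + 122 = - \frac{8775}{22} + 122 = - \frac{6091}{22}$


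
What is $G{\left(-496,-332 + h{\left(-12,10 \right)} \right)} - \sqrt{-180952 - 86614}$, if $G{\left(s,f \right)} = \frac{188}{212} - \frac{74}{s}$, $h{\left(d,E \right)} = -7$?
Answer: $\frac{13617}{13144} - i \sqrt{267566} \approx 1.036 - 517.27 i$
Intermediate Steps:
$G{\left(s,f \right)} = \frac{47}{53} - \frac{74}{s}$ ($G{\left(s,f \right)} = 188 \cdot \frac{1}{212} - \frac{74}{s} = \frac{47}{53} - \frac{74}{s}$)
$G{\left(-496,-332 + h{\left(-12,10 \right)} \right)} - \sqrt{-180952 - 86614} = \left(\frac{47}{53} - \frac{74}{-496}\right) - \sqrt{-180952 - 86614} = \left(\frac{47}{53} - - \frac{37}{248}\right) - \sqrt{-267566} = \left(\frac{47}{53} + \frac{37}{248}\right) - i \sqrt{267566} = \frac{13617}{13144} - i \sqrt{267566}$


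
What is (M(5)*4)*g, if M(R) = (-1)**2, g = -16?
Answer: -64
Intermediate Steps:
M(R) = 1
(M(5)*4)*g = (1*4)*(-16) = 4*(-16) = -64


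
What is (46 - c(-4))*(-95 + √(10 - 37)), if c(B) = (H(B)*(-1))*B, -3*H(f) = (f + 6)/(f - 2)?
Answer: -38950/9 + 410*I*√3/3 ≈ -4327.8 + 236.71*I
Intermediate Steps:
H(f) = -(6 + f)/(3*(-2 + f)) (H(f) = -(f + 6)/(3*(f - 2)) = -(6 + f)/(3*(-2 + f)))
c(B) = -B*(-6 - B)/(3*(-2 + B)) (c(B) = (((-6 - B)/(3*(-2 + B)))*(-1))*B = (-(-6 - B)/(3*(-2 + B)))*B = -B*(-6 - B)/(3*(-2 + B)))
(46 - c(-4))*(-95 + √(10 - 37)) = (46 - (-4)*(6 - 4)/(3*(-2 - 4)))*(-95 + √(10 - 37)) = (46 - (-4)*2/(3*(-6)))*(-95 + √(-27)) = (46 - (-4)*(-1)*2/(3*6))*(-95 + 3*I*√3) = (46 - 1*4/9)*(-95 + 3*I*√3) = (46 - 4/9)*(-95 + 3*I*√3) = 410*(-95 + 3*I*√3)/9 = -38950/9 + 410*I*√3/3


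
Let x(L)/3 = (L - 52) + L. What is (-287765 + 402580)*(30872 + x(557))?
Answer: 3910369270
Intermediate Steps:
x(L) = -156 + 6*L (x(L) = 3*((L - 52) + L) = 3*((-52 + L) + L) = 3*(-52 + 2*L) = -156 + 6*L)
(-287765 + 402580)*(30872 + x(557)) = (-287765 + 402580)*(30872 + (-156 + 6*557)) = 114815*(30872 + (-156 + 3342)) = 114815*(30872 + 3186) = 114815*34058 = 3910369270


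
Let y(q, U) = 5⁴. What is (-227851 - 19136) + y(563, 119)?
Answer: -246362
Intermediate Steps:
y(q, U) = 625
(-227851 - 19136) + y(563, 119) = (-227851 - 19136) + 625 = -246987 + 625 = -246362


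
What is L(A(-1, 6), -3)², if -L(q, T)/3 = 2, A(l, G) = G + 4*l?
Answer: 36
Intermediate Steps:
L(q, T) = -6 (L(q, T) = -3*2 = -6)
L(A(-1, 6), -3)² = (-6)² = 36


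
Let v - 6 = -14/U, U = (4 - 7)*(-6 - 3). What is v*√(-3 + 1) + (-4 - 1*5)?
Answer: -9 + 148*I*√2/27 ≈ -9.0 + 7.752*I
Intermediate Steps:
U = 27 (U = -3*(-9) = 27)
v = 148/27 (v = 6 - 14/27 = 148/27 ≈ 5.4815)
v*√(-3 + 1) + (-4 - 1*5) = 148*√(-3 + 1)/27 + (-4 - 1*5) = 148*√(-2)/27 + (-4 - 5) = 148*(I*√2)/27 - 9 = 148*I*√2/27 - 9 = -9 + 148*I*√2/27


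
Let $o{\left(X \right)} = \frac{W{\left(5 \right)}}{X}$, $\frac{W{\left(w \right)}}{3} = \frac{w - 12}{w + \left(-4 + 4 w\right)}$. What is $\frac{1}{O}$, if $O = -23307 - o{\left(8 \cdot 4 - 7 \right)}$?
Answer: $- \frac{25}{582674} \approx -4.2906 \cdot 10^{-5}$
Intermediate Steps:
$W{\left(w \right)} = \frac{3 \left(-12 + w\right)}{-4 + 5 w}$ ($W{\left(w \right)} = 3 \frac{w - 12}{w + \left(-4 + 4 w\right)} = 3 \frac{-12 + w}{-4 + 5 w} = \frac{3 \left(-12 + w\right)}{-4 + 5 w}$)
$o{\left(X \right)} = - \frac{1}{X}$ ($o{\left(X \right)} = \frac{3 \frac{1}{-4 + 5 \cdot 5} \left(-12 + 5\right)}{X} = \frac{3 \frac{1}{-4 + 25} \left(-7\right)}{X} = \frac{3 \cdot \frac{1}{21} \left(-7\right)}{X} = - \frac{1}{X}$)
$O = - \frac{582674}{25}$ ($O = -23307 - - \frac{1}{8 \cdot 4 - 7} = -23307 - - \frac{1}{32 - 7} = -23307 - - \frac{1}{25} = -23307 + \frac{1}{25} = - \frac{582674}{25} \approx -23307.0$)
$\frac{1}{O} = \frac{1}{- \frac{582674}{25}} = - \frac{25}{582674}$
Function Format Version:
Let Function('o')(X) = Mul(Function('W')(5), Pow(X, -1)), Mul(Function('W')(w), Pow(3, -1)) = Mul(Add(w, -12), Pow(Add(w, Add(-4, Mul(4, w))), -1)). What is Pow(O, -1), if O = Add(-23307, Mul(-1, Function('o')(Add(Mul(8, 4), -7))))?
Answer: Rational(-25, 582674) ≈ -4.2906e-5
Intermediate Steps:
Function('W')(w) = Mul(3, Pow(Add(-4, Mul(5, w)), -1), Add(-12, w)) (Function('W')(w) = Mul(3, Mul(Add(w, -12), Pow(Add(w, Add(-4, Mul(4, w))), -1))) = Mul(3, Mul(Add(-12, w), Pow(Add(-4, Mul(5, w)), -1))) = Mul(3, Mul(Pow(Add(-4, Mul(5, w)), -1), Add(-12, w))) = Mul(3, Pow(Add(-4, Mul(5, w)), -1), Add(-12, w)))
Function('o')(X) = Mul(-1, Pow(X, -1)) (Function('o')(X) = Mul(Mul(3, Pow(Add(-4, Mul(5, 5)), -1), Add(-12, 5)), Pow(X, -1)) = Mul(Mul(3, Pow(Add(-4, 25), -1), -7), Pow(X, -1)) = Mul(Mul(3, Pow(21, -1), -7), Pow(X, -1)) = Mul(Mul(3, Rational(1, 21), -7), Pow(X, -1)) = Mul(-1, Pow(X, -1)))
O = Rational(-582674, 25) (O = Add(-23307, Mul(-1, Mul(-1, Pow(Add(Mul(8, 4), -7), -1)))) = Add(-23307, Mul(-1, Mul(-1, Pow(Add(32, -7), -1)))) = Add(-23307, Mul(-1, Mul(-1, Pow(25, -1)))) = Add(-23307, Mul(-1, Mul(-1, Rational(1, 25)))) = Add(-23307, Mul(-1, Rational(-1, 25))) = Add(-23307, Rational(1, 25)) = Rational(-582674, 25) ≈ -23307.)
Pow(O, -1) = Pow(Rational(-582674, 25), -1) = Rational(-25, 582674)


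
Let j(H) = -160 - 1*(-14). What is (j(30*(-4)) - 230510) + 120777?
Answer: -109879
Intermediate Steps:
j(H) = -146 (j(H) = -160 + 14 = -146)
(j(30*(-4)) - 230510) + 120777 = (-146 - 230510) + 120777 = -230656 + 120777 = -109879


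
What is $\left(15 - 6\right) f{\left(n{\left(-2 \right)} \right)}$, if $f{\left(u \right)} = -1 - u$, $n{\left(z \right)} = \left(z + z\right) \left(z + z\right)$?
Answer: $-153$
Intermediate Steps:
$n{\left(z \right)} = 4 z^{2}$ ($n{\left(z \right)} = 2 z 2 z = 4 z^{2}$)
$\left(15 - 6\right) f{\left(n{\left(-2 \right)} \right)} = \left(15 - 6\right) \left(-1 - 4 \left(-2\right)^{2}\right) = 9 \left(-1 - 4 \cdot 4\right) = 9 \left(-1 - 16\right) = 9 \left(-17\right) = -153$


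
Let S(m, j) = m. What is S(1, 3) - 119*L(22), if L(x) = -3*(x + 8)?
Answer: 10711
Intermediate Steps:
L(x) = -24 - 3*x (L(x) = -3*(8 + x) = -24 - 3*x)
S(1, 3) - 119*L(22) = 1 - 119*(-24 - 3*22) = 1 - 119*(-24 - 66) = 1 - 119*(-90) = 1 + 10710 = 10711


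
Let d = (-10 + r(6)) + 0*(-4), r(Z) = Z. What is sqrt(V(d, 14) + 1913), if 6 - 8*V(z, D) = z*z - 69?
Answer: 3*sqrt(3414)/4 ≈ 43.822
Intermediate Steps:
d = -4 (d = (-10 + 6) + 0*(-4) = -4 + 0 = -4)
V(z, D) = 75/8 - z**2/8 (V(z, D) = 3/4 - (z*z - 69)/8 = 3/4 - (z**2 - 69)/8 = 3/4 - (-69 + z**2)/8 = 3/4 + (69/8 - z**2/8) = 75/8 - z**2/8)
sqrt(V(d, 14) + 1913) = sqrt((75/8 - 1/8*(-4)**2) + 1913) = sqrt((75/8 - 1/8*16) + 1913) = sqrt((75/8 - 2) + 1913) = sqrt(59/8 + 1913) = sqrt(15363/8) = 3*sqrt(3414)/4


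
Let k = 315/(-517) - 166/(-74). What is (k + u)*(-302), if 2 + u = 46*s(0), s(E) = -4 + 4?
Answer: 2114604/19129 ≈ 110.54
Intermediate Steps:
s(E) = 0
u = -2 (u = -2 + 46*0 = -2 + 0 = -2)
k = 31256/19129 (k = 315*(-1/517) - 166*(-1/74) = -315/517 + 83/37 = 31256/19129 ≈ 1.6340)
(k + u)*(-302) = (31256/19129 - 2)*(-302) = -7002/19129*(-302) = 2114604/19129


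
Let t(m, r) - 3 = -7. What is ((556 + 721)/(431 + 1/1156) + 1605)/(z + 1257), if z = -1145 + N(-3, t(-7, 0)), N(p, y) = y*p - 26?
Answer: 801146597/48827226 ≈ 16.408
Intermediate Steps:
t(m, r) = -4 (t(m, r) = 3 - 7 = -4)
N(p, y) = -26 + p*y (N(p, y) = p*y - 26 = -26 + p*y)
z = -1159 (z = -1145 + (-26 - 3*(-4)) = -1145 + (-26 + 12) = -1145 - 14 = -1159)
((556 + 721)/(431 + 1/1156) + 1605)/(z + 1257) = ((556 + 721)/(431 + 1/1156) + 1605)/(-1159 + 1257) = (1277/(431 + 1/1156) + 1605)/98 = (1277/(498237/1156) + 1605)*(1/98) = (1277*(1156/498237) + 1605)*(1/98) = (1476212/498237 + 1605)*(1/98) = (801146597/498237)*(1/98) = 801146597/48827226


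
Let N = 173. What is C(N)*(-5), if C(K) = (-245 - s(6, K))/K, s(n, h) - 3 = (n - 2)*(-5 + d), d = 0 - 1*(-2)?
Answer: 1180/173 ≈ 6.8208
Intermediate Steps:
d = 2 (d = 0 + 2 = 2)
s(n, h) = 9 - 3*n (s(n, h) = 3 + (n - 2)*(-5 + 2) = 3 + (-2 + n)*(-3) = 3 + (6 - 3*n) = 9 - 3*n)
C(K) = -236/K (C(K) = (-245 - (9 - 3*6))/K = (-245 - (9 - 18))/K = (-245 - 1*(-9))/K = (-245 + 9)/K = -236/K)
C(N)*(-5) = -236/173*(-5) = 1180/173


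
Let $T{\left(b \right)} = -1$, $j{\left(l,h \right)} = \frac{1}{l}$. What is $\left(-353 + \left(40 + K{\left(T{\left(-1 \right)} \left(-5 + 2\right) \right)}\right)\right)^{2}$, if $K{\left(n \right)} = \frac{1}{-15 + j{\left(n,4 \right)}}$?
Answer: $\frac{189750625}{1936} \approx 98012.0$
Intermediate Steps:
$K{\left(n \right)} = \frac{1}{-15 + \frac{1}{n}}$
$\left(-353 + \left(40 + K{\left(T{\left(-1 \right)} \left(-5 + 2\right) \right)}\right)\right)^{2} = \left(-353 + \left(40 - \frac{\left(-1\right) \left(-5 + 2\right)}{-1 + 15 \left(- (-5 + 2)\right)}\right)\right)^{2} = \left(-353 + \left(40 - \frac{\left(-1\right) \left(-3\right)}{-1 + 15 \left(\left(-1\right) \left(-3\right)\right)}\right)\right)^{2} = \left(-353 + \left(40 - \frac{3}{-1 + 15 \cdot 3}\right)\right)^{2} = \left(-353 + \left(40 - \frac{3}{-1 + 45}\right)\right)^{2} = \left(-353 + \left(40 - \frac{3}{44}\right)\right)^{2} = \left(-353 + \frac{1757}{44}\right)^{2} = \left(- \frac{13775}{44}\right)^{2} = \frac{189750625}{1936}$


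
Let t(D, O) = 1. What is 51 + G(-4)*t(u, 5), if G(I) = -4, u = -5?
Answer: 47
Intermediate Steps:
51 + G(-4)*t(u, 5) = 51 - 4*1 = 51 - 4 = 47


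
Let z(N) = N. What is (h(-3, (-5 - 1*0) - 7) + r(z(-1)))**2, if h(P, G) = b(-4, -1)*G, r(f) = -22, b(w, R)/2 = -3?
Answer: 2500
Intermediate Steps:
b(w, R) = -6 (b(w, R) = 2*(-3) = -6)
h(P, G) = -6*G
(h(-3, (-5 - 1*0) - 7) + r(z(-1)))**2 = (-6*((-5 - 1*0) - 7) - 22)**2 = (-6*((-5 + 0) - 7) - 22)**2 = (-6*(-5 - 7) - 22)**2 = (-6*(-12) - 22)**2 = (72 - 22)**2 = 50**2 = 2500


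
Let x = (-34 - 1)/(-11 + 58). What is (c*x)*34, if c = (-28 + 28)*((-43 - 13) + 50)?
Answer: 0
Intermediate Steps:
x = -35/47 ≈ -0.74468
c = 0 (c = 0*(-56 + 50) = 0*(-6) = 0)
(c*x)*34 = (0*(-35/47))*34 = 0*34 = 0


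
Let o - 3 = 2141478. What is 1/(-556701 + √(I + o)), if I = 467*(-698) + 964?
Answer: -185567/103304728974 - 7*√4119/103304728974 ≈ -1.8007e-6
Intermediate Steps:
o = 2141481 (o = 3 + 2141478 = 2141481)
I = -325002 (I = -325966 + 964 = -325002)
1/(-556701 + √(I + o)) = 1/(-556701 + √(-325002 + 2141481)) = 1/(-556701 + √1816479) = 1/(-556701 + 21*√4119)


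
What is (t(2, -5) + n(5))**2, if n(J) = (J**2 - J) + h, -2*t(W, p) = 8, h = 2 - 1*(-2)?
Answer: 400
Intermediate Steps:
h = 4 (h = 2 + 2 = 4)
t(W, p) = -4 (t(W, p) = -1/2*8 = -4)
n(J) = 4 + J**2 - J (n(J) = (J**2 - J) + 4 = 4 + J**2 - J)
(t(2, -5) + n(5))**2 = (-4 + (4 + 5**2 - 1*5))**2 = (-4 + (4 + 25 - 5))**2 = (-4 + 24)**2 = 20**2 = 400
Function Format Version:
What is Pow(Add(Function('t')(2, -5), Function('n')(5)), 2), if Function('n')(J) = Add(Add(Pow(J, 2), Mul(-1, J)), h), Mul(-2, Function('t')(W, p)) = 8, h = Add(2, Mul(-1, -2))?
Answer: 400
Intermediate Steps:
h = 4 (h = Add(2, 2) = 4)
Function('t')(W, p) = -4 (Function('t')(W, p) = Mul(Rational(-1, 2), 8) = -4)
Function('n')(J) = Add(4, Pow(J, 2), Mul(-1, J)) (Function('n')(J) = Add(Add(Pow(J, 2), Mul(-1, J)), 4) = Add(4, Pow(J, 2), Mul(-1, J)))
Pow(Add(Function('t')(2, -5), Function('n')(5)), 2) = Pow(Add(-4, Add(4, Pow(5, 2), Mul(-1, 5))), 2) = Pow(Add(-4, Add(4, 25, -5)), 2) = Pow(Add(-4, 24), 2) = Pow(20, 2) = 400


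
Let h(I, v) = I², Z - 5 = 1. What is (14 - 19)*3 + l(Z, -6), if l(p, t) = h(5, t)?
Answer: 10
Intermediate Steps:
Z = 6 (Z = 5 + 1 = 6)
l(p, t) = 25 (l(p, t) = 5² = 25)
(14 - 19)*3 + l(Z, -6) = (14 - 19)*3 + 25 = -5*3 + 25 = -15 + 25 = 10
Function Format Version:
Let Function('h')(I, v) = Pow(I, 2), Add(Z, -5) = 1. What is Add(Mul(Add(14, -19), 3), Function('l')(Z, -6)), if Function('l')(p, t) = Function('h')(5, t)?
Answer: 10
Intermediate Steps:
Z = 6 (Z = Add(5, 1) = 6)
Function('l')(p, t) = 25 (Function('l')(p, t) = Pow(5, 2) = 25)
Add(Mul(Add(14, -19), 3), Function('l')(Z, -6)) = Add(Mul(Add(14, -19), 3), 25) = Add(Mul(-5, 3), 25) = Add(-15, 25) = 10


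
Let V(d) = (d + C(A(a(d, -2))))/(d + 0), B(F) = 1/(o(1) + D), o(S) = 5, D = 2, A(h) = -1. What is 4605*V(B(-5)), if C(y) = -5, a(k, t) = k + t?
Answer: -156570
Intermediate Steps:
B(F) = ⅐ (B(F) = 1/(5 + 2) = 1/7 = ⅐)
V(d) = (-5 + d)/d (V(d) = (d - 5)/(d + 0) = (-5 + d)/d)
4605*V(B(-5)) = 4605*((-5 + ⅐)/(⅐)) = 4605*(7*(-34/7)) = 4605*(-34) = -156570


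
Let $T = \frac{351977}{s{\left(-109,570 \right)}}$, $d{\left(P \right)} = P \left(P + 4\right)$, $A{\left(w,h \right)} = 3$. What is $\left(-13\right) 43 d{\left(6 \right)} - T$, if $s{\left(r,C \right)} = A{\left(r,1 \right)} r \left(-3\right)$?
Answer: $- \frac{33254717}{981} \approx -33899.0$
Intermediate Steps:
$s{\left(r,C \right)} = - 9 r$ ($s{\left(r,C \right)} = 3 r \left(-3\right) = - 9 r$)
$d{\left(P \right)} = P \left(4 + P\right)$
$T = \frac{351977}{981}$ ($T = \frac{351977}{\left(-9\right) \left(-109\right)} = \frac{351977}{981} \approx 358.79$)
$\left(-13\right) 43 d{\left(6 \right)} - T = \left(-13\right) 43 \cdot 6 \left(4 + 6\right) - \frac{351977}{981} = - 559 \cdot 6 \cdot 10 - \frac{351977}{981} = \left(-559\right) 60 - \frac{351977}{981} = -33540 - \frac{351977}{981} = - \frac{33254717}{981}$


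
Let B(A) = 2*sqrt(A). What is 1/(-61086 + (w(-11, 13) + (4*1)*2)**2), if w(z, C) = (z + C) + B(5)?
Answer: -30483/1858422578 - 10*sqrt(5)/929211289 ≈ -1.6427e-5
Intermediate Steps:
w(z, C) = C + z + 2*sqrt(5) (w(z, C) = (z + C) + 2*sqrt(5) = (C + z) + 2*sqrt(5) = C + z + 2*sqrt(5))
1/(-61086 + (w(-11, 13) + (4*1)*2)**2) = 1/(-61086 + ((13 - 11 + 2*sqrt(5)) + (4*1)*2)**2) = 1/(-61086 + ((2 + 2*sqrt(5)) + 4*2)**2) = 1/(-61086 + ((2 + 2*sqrt(5)) + 8)**2) = 1/(-61086 + (10 + 2*sqrt(5))**2)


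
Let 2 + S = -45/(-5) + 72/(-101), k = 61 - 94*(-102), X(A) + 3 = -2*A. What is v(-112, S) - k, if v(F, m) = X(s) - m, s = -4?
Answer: -974679/101 ≈ -9650.3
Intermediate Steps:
X(A) = -3 - 2*A
k = 9649 (k = 61 + 9588 = 9649)
S = 635/101 (S = -2 + (-45/(-5) + 72/(-101)) = -2 + (-45*(-⅕) + 72*(-1/101)) = -2 + (9 - 72/101) = -2 + 837/101 = 635/101 ≈ 6.2871)
v(F, m) = 5 - m (v(F, m) = (-3 - 2*(-4)) - m = (-3 + 8) - m = 5 - m)
v(-112, S) - k = (5 - 1*635/101) - 1*9649 = (5 - 635/101) - 9649 = -130/101 - 9649 = -974679/101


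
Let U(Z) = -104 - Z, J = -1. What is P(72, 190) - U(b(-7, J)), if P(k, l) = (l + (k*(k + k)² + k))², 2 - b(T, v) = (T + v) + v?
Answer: 2229807508631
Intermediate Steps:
b(T, v) = 2 - T - 2*v (b(T, v) = 2 - ((T + v) + v) = 2 - (T + 2*v) = 2 + (-T - 2*v) = 2 - T - 2*v)
P(k, l) = (k + l + 4*k³)² (P(k, l) = (l + (k*(2*k)² + k))² = (l + (k*(4*k²) + k))² = (l + (4*k³ + k))² = (l + (k + 4*k³))² = (k + l + 4*k³)²)
P(72, 190) - U(b(-7, J)) = (72 + 190 + 4*72³)² - (-104 - (2 - 1*(-7) - 2*(-1))) = (72 + 190 + 4*373248)² - (-104 - (2 + 7 + 2)) = (72 + 190 + 1492992)² - (-104 - 1*11) = 1493254² - (-104 - 11) = 2229807508516 - 1*(-115) = 2229807508516 + 115 = 2229807508631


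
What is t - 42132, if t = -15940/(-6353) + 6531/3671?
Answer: -982496724733/23321863 ≈ -42128.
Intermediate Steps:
t = 100007183/23321863 (t = -15940*(-1/6353) + 6531*(1/3671) = 15940/6353 + 6531/3671 = 100007183/23321863 ≈ 4.2881)
t - 42132 = 100007183/23321863 - 42132 = -982496724733/23321863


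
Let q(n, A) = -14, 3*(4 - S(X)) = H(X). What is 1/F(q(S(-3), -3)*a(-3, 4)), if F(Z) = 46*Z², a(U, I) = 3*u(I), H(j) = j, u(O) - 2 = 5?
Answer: 1/3976056 ≈ 2.5151e-7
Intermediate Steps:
u(O) = 7 (u(O) = 2 + 5 = 7)
S(X) = 4 - X/3
a(U, I) = 21 (a(U, I) = 3*7 = 21)
1/F(q(S(-3), -3)*a(-3, 4)) = 1/(46*(-14*21)²) = 1/(46*(-294)²) = 1/(46*86436) = 1/3976056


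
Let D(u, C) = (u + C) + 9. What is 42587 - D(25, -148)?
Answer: 42701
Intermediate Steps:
D(u, C) = 9 + C + u (D(u, C) = (C + u) + 9 = 9 + C + u)
42587 - D(25, -148) = 42587 - (9 - 148 + 25) = 42587 - 1*(-114) = 42587 + 114 = 42701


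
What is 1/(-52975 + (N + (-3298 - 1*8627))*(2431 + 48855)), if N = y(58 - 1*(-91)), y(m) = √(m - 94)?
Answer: -122327705/74820308120043369 - 51286*√55/374101540600216845 ≈ -1.6360e-9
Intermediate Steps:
y(m) = √(-94 + m)
N = √55 (N = √(-94 + (58 - 1*(-91))) = √(-94 + (58 + 91)) = √(-94 + 149) = √55 ≈ 7.4162)
1/(-52975 + (N + (-3298 - 1*8627))*(2431 + 48855)) = 1/(-52975 + (√55 + (-3298 - 1*8627))*(2431 + 48855)) = 1/(-52975 + (√55 + (-3298 - 8627))*51286) = 1/(-52975 + (√55 - 11925)*51286) = 1/(-52975 + (-11925 + √55)*51286) = 1/(-52975 + (-611585550 + 51286*√55)) = 1/(-611638525 + 51286*√55)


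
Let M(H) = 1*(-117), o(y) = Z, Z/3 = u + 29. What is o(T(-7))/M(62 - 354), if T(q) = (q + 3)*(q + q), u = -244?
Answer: 215/39 ≈ 5.5128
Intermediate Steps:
T(q) = 2*q*(3 + q) (T(q) = (3 + q)*(2*q) = 2*q*(3 + q))
Z = -645 (Z = 3*(-244 + 29) = 3*(-215) = -645)
o(y) = -645
M(H) = -117
o(T(-7))/M(62 - 354) = -645/(-117) = -645*(-1/117) = 215/39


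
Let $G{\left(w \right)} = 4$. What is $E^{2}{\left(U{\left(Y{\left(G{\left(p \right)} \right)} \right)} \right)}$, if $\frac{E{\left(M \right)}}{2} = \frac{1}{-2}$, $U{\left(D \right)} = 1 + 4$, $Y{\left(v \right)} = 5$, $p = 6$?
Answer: $1$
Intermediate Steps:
$U{\left(D \right)} = 5$
$E{\left(M \right)} = -1$ ($E{\left(M \right)} = \frac{2}{-2} = 2 \left(- \frac{1}{2}\right) = -1$)
$E^{2}{\left(U{\left(Y{\left(G{\left(p \right)} \right)} \right)} \right)} = \left(-1\right)^{2} = 1$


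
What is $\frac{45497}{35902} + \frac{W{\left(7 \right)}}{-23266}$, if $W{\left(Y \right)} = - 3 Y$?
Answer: $\frac{264821786}{208823983} \approx 1.2682$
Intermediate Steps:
$\frac{45497}{35902} + \frac{W{\left(7 \right)}}{-23266} = \frac{45497}{35902} + \frac{\left(-3\right) 7}{-23266} = 45497 \cdot \frac{1}{35902} - - \frac{21}{23266} = \frac{45497}{35902} + \frac{21}{23266} = \frac{264821786}{208823983}$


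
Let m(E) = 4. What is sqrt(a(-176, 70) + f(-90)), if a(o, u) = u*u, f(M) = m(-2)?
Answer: 2*sqrt(1226) ≈ 70.029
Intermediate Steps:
f(M) = 4
a(o, u) = u**2
sqrt(a(-176, 70) + f(-90)) = sqrt(70**2 + 4) = sqrt(4900 + 4) = sqrt(4904) = 2*sqrt(1226)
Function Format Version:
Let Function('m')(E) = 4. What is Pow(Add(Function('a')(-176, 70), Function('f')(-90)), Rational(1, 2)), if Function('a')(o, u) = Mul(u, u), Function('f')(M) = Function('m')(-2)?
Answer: Mul(2, Pow(1226, Rational(1, 2))) ≈ 70.029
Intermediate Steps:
Function('f')(M) = 4
Function('a')(o, u) = Pow(u, 2)
Pow(Add(Function('a')(-176, 70), Function('f')(-90)), Rational(1, 2)) = Pow(Add(Pow(70, 2), 4), Rational(1, 2)) = Pow(Add(4900, 4), Rational(1, 2)) = Pow(4904, Rational(1, 2)) = Mul(2, Pow(1226, Rational(1, 2)))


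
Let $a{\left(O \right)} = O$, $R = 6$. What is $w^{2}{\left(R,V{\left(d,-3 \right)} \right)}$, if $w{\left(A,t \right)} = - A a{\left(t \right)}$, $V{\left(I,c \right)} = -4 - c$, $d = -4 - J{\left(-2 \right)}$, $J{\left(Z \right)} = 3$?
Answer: $36$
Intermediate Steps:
$d = -7$ ($d = -4 - 3 = -7$)
$w{\left(A,t \right)} = - A t$
$w^{2}{\left(R,V{\left(d,-3 \right)} \right)} = \left(\left(-1\right) 6 \left(-4 - -3\right)\right)^{2} = \left(\left(-1\right) 6 \left(-4 + 3\right)\right)^{2} = \left(\left(-1\right) 6 \left(-1\right)\right)^{2} = 6^{2} = 36$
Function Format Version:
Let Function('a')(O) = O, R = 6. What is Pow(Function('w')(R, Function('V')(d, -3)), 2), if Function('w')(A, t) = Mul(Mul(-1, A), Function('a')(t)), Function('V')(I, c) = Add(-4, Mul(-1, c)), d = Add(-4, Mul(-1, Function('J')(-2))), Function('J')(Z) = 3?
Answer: 36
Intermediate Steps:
d = -7 (d = Add(-4, Mul(-1, 3)) = Add(-4, -3) = -7)
Function('w')(A, t) = Mul(-1, A, t) (Function('w')(A, t) = Mul(Mul(-1, A), t) = Mul(-1, A, t))
Pow(Function('w')(R, Function('V')(d, -3)), 2) = Pow(Mul(-1, 6, Add(-4, Mul(-1, -3))), 2) = Pow(Mul(-1, 6, Add(-4, 3)), 2) = Pow(Mul(-1, 6, -1), 2) = Pow(6, 2) = 36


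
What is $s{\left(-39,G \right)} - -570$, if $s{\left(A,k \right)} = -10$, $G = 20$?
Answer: $560$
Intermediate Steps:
$s{\left(-39,G \right)} - -570 = -10 - -570 = -10 + 570 = 560$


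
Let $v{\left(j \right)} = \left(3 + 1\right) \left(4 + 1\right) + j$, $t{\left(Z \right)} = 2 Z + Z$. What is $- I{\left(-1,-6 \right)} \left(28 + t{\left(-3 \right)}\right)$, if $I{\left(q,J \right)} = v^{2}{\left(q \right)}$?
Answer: $-6859$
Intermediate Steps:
$t{\left(Z \right)} = 3 Z$
$v{\left(j \right)} = 20 + j$ ($v{\left(j \right)} = 4 \cdot 5 + j = 20 + j$)
$I{\left(q,J \right)} = \left(20 + q\right)^{2}$
$- I{\left(-1,-6 \right)} \left(28 + t{\left(-3 \right)}\right) = - \left(20 - 1\right)^{2} \left(28 + 3 \left(-3\right)\right) = - 19^{2} \left(28 - 9\right) = - 361 \cdot 19 = \left(-1\right) 6859 = -6859$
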